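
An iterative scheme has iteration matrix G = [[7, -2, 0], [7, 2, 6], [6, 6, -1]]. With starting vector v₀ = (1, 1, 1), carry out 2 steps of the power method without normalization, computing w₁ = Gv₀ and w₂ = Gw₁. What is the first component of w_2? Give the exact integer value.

w1 = Gv₀ = (7·1 + (-2)·1 + 0·1; 7·1 + 2·1 + 6·1; 6·1 + 6·1 + (-1)·1) = (5, 15, 11)
w2 = Gw1 = (7·5 + (-2)·15 + 0·11; 7·5 + 2·15 + 6·11; 6·5 + 6·15 + (-1)·11) = (5, 131, 109)
The requested component of w2 is 5.

5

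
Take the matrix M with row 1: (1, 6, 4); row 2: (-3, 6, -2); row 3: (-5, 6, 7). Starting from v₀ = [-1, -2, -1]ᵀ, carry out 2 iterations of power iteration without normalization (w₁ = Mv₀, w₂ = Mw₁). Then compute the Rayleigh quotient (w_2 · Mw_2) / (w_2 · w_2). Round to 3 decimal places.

0.873

w1 = Mv₀ = (1·(-1) + 6·(-2) + 4·(-1); (-3)·(-1) + 6·(-2) + (-2)·(-1); (-5)·(-1) + 6·(-2) + 7·(-1)) = (-17, -7, -14)
w2 = Mw1 = (1·(-17) + 6·(-7) + 4·(-14); (-3)·(-17) + 6·(-7) + (-2)·(-14); (-5)·(-17) + 6·(-7) + 7·(-14)) = (-115, 37, -55)
Mw2 = (-113, 677, 412)
w2·Mw2 = (-115)·(-113) + 37·677 + (-55)·412 = 15384; w2·w2 = (-115)·(-115) + 37·37 + (-55)·(-55) = 17619
λ ≈ 15384/17619 = 0.873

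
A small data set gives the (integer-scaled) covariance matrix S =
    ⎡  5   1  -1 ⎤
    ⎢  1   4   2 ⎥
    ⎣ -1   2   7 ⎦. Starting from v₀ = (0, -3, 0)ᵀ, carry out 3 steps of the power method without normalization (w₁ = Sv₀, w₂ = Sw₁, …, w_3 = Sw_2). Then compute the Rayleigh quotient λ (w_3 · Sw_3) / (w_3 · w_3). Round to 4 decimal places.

w1 = Sv₀ = (5·0 + 1·(-3) + (-1)·0; 1·0 + 4·(-3) + 2·0; (-1)·0 + 2·(-3) + 7·0) = (-3, -12, -6)
w2 = Sw1 = (5·(-3) + 1·(-12) + (-1)·(-6); 1·(-3) + 4·(-12) + 2·(-6); (-1)·(-3) + 2·(-12) + 7·(-6)) = (-21, -63, -63)
w3 = Sw2 = (-105, -399, -546)
Sw3 = (-378, -2793, -4515)
w3·Sw3 = (-105)·(-378) + (-399)·(-2793) + (-546)·(-4515) = 3619287; w3·w3 = (-105)·(-105) + (-399)·(-399) + (-546)·(-546) = 468342
λ ≈ 3619287/468342 = 7.7279

λ ≈ 7.7279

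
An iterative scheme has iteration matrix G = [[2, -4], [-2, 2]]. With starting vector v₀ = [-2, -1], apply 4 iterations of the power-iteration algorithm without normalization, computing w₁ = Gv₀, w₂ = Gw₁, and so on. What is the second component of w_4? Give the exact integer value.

112

w1 = Gv₀ = (0, 2)
w2 = Gw1 = (-8, 4)
w3 = Gw2 = (-32, 24)
w4 = Gw3 = (-160, 112)
The requested component of w4 is 112.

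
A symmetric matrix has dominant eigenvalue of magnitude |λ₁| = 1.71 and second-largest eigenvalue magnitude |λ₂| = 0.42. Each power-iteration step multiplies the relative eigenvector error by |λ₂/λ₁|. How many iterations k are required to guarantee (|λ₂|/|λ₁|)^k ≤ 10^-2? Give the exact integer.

4

|λ₂/λ₁| = 0.42/1.71 = 0.24561
Need k ≥ ln(10^-2) / ln(0.24561) = -4.6052 / -1.4040 ≈ 3.280
Smallest integer k satisfying the bound: 4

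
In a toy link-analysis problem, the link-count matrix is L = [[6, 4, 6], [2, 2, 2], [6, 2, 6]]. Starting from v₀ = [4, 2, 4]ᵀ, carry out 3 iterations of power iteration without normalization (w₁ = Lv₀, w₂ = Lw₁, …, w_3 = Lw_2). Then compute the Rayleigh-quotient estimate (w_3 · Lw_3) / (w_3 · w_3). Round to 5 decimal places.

w1 = Lv₀ = (6·4 + 4·2 + 6·4; 2·4 + 2·2 + 2·4; 6·4 + 2·2 + 6·4) = (56, 20, 52)
w2 = Lw1 = (6·56 + 4·20 + 6·52; 2·56 + 2·20 + 2·52; 6·56 + 2·20 + 6·52) = (728, 256, 688)
w3 = Lw2 = (9520, 3344, 9008)
Lw3 = (124544, 43744, 117856)
w3·Lw3 = 9520·124544 + 3344·43744 + 9008·117856 = 2393585664; w3·w3 = 9520·9520 + 3344·3344 + 9008·9008 = 182956800
λ ≈ 2393585664/182956800 = 13.08279

λ ≈ 13.08279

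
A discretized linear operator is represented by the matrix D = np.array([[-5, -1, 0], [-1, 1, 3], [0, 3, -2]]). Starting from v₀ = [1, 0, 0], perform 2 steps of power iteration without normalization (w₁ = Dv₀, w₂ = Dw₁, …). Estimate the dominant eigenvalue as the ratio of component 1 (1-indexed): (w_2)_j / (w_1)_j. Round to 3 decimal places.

w1 = Dv₀ = (-5, -1, 0)
w2 = Dw1 = (26, 4, -3)
Ratio at component: 26 / -5 = -5.200

-5.200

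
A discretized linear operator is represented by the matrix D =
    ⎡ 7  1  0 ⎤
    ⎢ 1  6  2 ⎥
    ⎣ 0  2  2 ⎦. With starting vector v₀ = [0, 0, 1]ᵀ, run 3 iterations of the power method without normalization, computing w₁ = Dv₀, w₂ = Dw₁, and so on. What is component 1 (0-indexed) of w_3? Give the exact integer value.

114

w1 = Dv₀ = (0, 2, 2)
w2 = Dw1 = (2, 16, 8)
w3 = Dw2 = (30, 114, 48)
The requested component of w3 is 114.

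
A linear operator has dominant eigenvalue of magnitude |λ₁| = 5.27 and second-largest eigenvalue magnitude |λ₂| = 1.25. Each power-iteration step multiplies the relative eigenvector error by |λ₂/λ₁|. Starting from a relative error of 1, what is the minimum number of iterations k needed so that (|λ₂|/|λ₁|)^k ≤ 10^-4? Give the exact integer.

|λ₂/λ₁| = 1.25/5.27 = 0.23719
Need k ≥ ln(10^-4) / ln(0.23719) = -9.2103 / -1.4389 ≈ 6.401
Smallest integer k satisfying the bound: 7

7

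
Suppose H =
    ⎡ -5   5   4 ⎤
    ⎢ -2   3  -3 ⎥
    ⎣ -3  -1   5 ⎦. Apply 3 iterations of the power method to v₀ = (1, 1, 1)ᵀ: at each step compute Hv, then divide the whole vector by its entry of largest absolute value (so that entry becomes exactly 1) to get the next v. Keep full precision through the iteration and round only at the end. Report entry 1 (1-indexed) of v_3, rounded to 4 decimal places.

Hv0 = (4.00000, -2.00000, 1.00000); divide by 4.00000 → v1 = (1.00000, -0.50000, 0.25000)
Hv1 = (-6.50000, -4.25000, -1.25000); divide by -6.50000 → v2 = (1.00000, 0.65385, 0.19231)
Hv2 = (-0.96154, -0.61538, -2.69231); divide by -2.69231 → v3 = (0.35714, 0.22857, 1.00000)
Requested entry of v3: 25/70 = 0.3571

0.3571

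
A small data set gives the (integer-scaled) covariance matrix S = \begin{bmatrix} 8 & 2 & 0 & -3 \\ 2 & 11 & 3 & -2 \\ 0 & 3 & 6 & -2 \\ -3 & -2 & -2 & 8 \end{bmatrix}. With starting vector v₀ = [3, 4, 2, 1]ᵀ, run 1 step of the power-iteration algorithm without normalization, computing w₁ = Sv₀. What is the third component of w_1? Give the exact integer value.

w1 = Sv₀ = (8·3 + 2·4 + 0·2 + (-3)·1; 2·3 + 11·4 + 3·2 + (-2)·1; 0·3 + 3·4 + 6·2 + (-2)·1; (-3)·3 + (-2)·4 + (-2)·2 + 8·1) = (29, 54, 22, -13)
The requested component of w1 is 22.

22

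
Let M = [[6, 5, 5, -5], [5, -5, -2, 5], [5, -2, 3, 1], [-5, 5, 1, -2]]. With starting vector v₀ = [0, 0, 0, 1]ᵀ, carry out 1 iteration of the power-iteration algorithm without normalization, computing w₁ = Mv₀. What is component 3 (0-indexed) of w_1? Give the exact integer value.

w1 = Mv₀ = (6·0 + 5·0 + 5·0 + (-5)·1; 5·0 + (-5)·0 + (-2)·0 + 5·1; 5·0 + (-2)·0 + 3·0 + 1·1; (-5)·0 + 5·0 + 1·0 + (-2)·1) = (-5, 5, 1, -2)
The requested component of w1 is -2.

-2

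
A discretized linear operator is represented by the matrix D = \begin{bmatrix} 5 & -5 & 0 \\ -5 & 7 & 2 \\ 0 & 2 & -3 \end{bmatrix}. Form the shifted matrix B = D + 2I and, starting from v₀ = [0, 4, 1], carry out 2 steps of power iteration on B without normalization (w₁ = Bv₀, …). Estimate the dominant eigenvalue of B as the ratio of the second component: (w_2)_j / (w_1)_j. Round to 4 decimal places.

B = D + 2I has rows (7, -5, 0); (-5, 9, 2); (0, 2, -1)
w1 = Bv₀ = (-20, 38, 7)
w2 = Bw1 = (-330, 456, 69)
Ratio: 456/38 = 12.0000

μ ≈ 12.0000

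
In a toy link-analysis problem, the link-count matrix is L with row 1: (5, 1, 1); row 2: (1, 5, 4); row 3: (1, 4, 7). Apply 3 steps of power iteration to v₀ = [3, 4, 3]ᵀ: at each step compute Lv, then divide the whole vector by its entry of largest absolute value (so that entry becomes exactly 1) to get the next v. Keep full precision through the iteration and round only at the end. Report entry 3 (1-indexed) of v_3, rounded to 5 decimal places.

Lv0 = (22.000000, 35.000000, 40.000000); divide by 40.000000 → v1 = (0.550000, 0.875000, 1.000000)
Lv1 = (4.625000, 8.925000, 11.050000); divide by 11.050000 → v2 = (0.418552, 0.807692, 1.000000)
Lv2 = (3.900452, 8.457014, 10.649321); divide by 10.649321 → v3 = (0.366263, 0.794136, 1.000000)
Requested entry of v3: 4707/4707 = 1.00000

1.00000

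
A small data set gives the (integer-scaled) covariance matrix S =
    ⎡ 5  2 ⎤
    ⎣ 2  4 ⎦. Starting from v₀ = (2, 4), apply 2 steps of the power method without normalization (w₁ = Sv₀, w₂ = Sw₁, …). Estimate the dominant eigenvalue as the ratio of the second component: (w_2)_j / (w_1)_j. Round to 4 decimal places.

w1 = Sv₀ = (5·2 + 2·4; 2·2 + 4·4) = (18, 20)
w2 = Sw1 = (5·18 + 2·20; 2·18 + 4·20) = (130, 116)
Ratio at component: 116 / 20 = 5.8000

λ ≈ 5.8000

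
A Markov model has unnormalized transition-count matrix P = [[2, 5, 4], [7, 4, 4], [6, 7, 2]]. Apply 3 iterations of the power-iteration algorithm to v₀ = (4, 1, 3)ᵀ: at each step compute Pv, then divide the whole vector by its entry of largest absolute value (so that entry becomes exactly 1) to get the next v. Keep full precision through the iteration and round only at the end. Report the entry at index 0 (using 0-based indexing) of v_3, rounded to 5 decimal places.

0.77268

Pv0 = (25.000000, 44.000000, 37.000000); divide by 44.000000 → v1 = (0.568182, 1.000000, 0.840909)
Pv1 = (9.500000, 11.340909, 12.090909); divide by 12.090909 → v2 = (0.785714, 0.937970, 1.000000)
Pv2 = (10.261278, 13.251880, 13.280075); divide by 13.280075 → v3 = (0.772682, 0.997877, 1.000000)
Requested entry of v3: 5459/7065 = 0.77268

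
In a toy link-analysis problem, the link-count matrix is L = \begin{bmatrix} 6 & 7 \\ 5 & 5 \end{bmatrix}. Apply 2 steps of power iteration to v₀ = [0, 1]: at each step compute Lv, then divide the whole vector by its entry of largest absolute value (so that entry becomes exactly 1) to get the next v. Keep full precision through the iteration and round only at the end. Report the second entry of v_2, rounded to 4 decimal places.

Lv0 = (7.00000, 5.00000); divide by 7.00000 → v1 = (1.00000, 0.71429)
Lv1 = (11.00000, 8.57143); divide by 11.00000 → v2 = (1.00000, 0.77922)
Requested entry of v2: 60/77 = 0.7792

0.7792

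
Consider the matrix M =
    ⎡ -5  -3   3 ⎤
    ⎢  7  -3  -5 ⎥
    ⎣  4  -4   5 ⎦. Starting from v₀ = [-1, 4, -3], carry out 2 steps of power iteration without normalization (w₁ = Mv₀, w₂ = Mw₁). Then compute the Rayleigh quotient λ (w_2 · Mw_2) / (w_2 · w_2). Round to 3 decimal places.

7.165

w1 = Mv₀ = (-16, -4, -35)
w2 = Mw1 = (-13, 75, -223)
Mw2 = (-829, 799, -1467)
w2·Mw2 = (-13)·(-829) + 75·799 + (-223)·(-1467) = 397843; w2·w2 = (-13)·(-13) + 75·75 + (-223)·(-223) = 55523
λ ≈ 397843/55523 = 7.165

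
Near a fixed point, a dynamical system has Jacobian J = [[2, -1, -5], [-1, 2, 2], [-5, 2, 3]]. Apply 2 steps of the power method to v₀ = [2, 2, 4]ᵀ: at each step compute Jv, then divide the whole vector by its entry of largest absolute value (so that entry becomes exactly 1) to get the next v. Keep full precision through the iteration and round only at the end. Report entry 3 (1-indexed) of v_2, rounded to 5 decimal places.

1.00000

Jv0 = (-18.000000, 10.000000, 6.000000); divide by -18.000000 → v1 = (1.000000, -0.555556, -0.333333)
Jv1 = (4.222222, -2.777778, -7.111111); divide by -7.111111 → v2 = (-0.593750, 0.390625, 1.000000)
Requested entry of v2: 128/128 = 1.00000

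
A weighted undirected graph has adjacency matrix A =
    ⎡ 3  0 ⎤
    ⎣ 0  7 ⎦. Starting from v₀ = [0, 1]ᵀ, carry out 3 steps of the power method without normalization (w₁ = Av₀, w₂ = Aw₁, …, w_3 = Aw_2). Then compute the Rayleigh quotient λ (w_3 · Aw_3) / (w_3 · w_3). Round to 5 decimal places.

w1 = Av₀ = (0, 7)
w2 = Aw1 = (0, 49)
w3 = Aw2 = (0, 343)
Aw3 = (0, 2401)
w3·Aw3 = 0·0 + 343·2401 = 823543; w3·w3 = 0·0 + 343·343 = 117649
λ ≈ 823543/117649 = 7.00000

λ ≈ 7.00000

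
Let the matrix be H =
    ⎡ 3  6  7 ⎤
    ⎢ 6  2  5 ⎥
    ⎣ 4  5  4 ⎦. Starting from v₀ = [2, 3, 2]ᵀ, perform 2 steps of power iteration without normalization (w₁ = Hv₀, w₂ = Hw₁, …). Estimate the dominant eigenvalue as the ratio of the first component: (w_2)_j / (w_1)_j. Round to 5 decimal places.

w1 = Hv₀ = (3·2 + 6·3 + 7·2; 6·2 + 2·3 + 5·2; 4·2 + 5·3 + 4·2) = (38, 28, 31)
w2 = Hw1 = (3·38 + 6·28 + 7·31; 6·38 + 2·28 + 5·31; 4·38 + 5·28 + 4·31) = (499, 439, 416)
Ratio at component: 499 / 38 = 13.13158

13.13158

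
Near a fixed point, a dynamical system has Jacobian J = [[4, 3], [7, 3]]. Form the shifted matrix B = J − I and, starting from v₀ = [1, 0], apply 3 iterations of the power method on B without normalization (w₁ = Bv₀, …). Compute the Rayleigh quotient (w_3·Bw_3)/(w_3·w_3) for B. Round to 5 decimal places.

B = J − I has rows (3, 3); (7, 2)
w1 = Bv₀ = (3, 7)
w2 = Bw1 = (30, 35)
w3 = Bw2 = (195, 280)
Bw3 = (1425, 1925)
w3·Bw3 = 816875; w3·w3 = 116425; μ ≈ 816875/116425 = 7.01632

μ ≈ 7.01632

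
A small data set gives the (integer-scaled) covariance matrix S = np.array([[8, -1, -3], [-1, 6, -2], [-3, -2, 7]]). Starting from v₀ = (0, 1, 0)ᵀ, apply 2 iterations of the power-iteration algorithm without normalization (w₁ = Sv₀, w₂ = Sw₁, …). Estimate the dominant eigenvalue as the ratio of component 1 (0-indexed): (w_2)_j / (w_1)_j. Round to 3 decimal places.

w1 = Sv₀ = (8·0 + (-1)·1 + (-3)·0; (-1)·0 + 6·1 + (-2)·0; (-3)·0 + (-2)·1 + 7·0) = (-1, 6, -2)
w2 = Sw1 = (8·(-1) + (-1)·6 + (-3)·(-2); (-1)·(-1) + 6·6 + (-2)·(-2); (-3)·(-1) + (-2)·6 + 7·(-2)) = (-8, 41, -23)
Ratio at component: 41 / 6 = 6.833

6.833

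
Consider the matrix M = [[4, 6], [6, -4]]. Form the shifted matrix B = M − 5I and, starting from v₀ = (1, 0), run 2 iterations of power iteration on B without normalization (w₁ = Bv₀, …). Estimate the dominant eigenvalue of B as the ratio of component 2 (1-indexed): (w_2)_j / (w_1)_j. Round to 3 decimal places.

-10.000

B = M − 5I has rows (-1, 6); (6, -9)
w1 = Bv₀ = (-1, 6)
w2 = Bw1 = (37, -60)
Ratio: -60/6 = -10.000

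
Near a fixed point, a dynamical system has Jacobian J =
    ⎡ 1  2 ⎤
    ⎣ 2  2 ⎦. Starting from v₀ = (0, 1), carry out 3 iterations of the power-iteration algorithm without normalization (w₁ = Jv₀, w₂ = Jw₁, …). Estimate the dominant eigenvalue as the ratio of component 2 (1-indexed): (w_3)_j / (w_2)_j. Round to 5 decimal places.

λ ≈ 3.50000

w1 = Jv₀ = (1·0 + 2·1; 2·0 + 2·1) = (2, 2)
w2 = Jw1 = (1·2 + 2·2; 2·2 + 2·2) = (6, 8)
w3 = Jw2 = (22, 28)
Ratio at component: 28 / 8 = 3.50000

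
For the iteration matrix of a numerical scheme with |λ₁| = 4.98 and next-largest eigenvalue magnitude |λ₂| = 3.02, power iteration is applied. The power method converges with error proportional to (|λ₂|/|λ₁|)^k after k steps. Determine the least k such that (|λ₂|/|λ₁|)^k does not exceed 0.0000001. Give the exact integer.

|λ₂/λ₁| = 3.02/4.98 = 0.60643
Need k ≥ ln(0.0000001) / ln(0.60643) = -16.1181 / -0.5002 ≈ 32.225
Smallest integer k satisfying the bound: 33

33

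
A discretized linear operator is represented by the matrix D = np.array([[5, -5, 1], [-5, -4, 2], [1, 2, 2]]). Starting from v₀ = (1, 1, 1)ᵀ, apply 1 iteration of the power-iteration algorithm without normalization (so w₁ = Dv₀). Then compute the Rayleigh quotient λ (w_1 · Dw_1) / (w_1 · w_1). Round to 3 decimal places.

w1 = Dv₀ = (1, -7, 5)
Dw1 = (45, 33, -3)
w1·Dw1 = 1·45 + (-7)·33 + 5·(-3) = -201; w1·w1 = 1·1 + (-7)·(-7) + 5·5 = 75
λ ≈ -201/75 = -2.680

-2.680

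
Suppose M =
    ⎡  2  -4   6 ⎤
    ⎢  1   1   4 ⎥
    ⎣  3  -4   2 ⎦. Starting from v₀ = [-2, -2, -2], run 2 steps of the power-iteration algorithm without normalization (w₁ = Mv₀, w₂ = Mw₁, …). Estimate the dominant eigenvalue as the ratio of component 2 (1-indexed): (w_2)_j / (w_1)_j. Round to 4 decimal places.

w1 = Mv₀ = (2·(-2) + (-4)·(-2) + 6·(-2); 1·(-2) + 1·(-2) + 4·(-2); 3·(-2) + (-4)·(-2) + 2·(-2)) = (-8, -12, -2)
w2 = Mw1 = (2·(-8) + (-4)·(-12) + 6·(-2); 1·(-8) + 1·(-12) + 4·(-2); 3·(-8) + (-4)·(-12) + 2·(-2)) = (20, -28, 20)
Ratio at component: -28 / -12 = 2.3333

λ ≈ 2.3333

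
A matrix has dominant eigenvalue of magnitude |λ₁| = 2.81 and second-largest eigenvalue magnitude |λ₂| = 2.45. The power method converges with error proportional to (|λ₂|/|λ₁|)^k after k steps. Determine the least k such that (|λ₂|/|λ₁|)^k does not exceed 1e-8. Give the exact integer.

135

|λ₂/λ₁| = 2.45/2.81 = 0.87189
Need k ≥ ln(1e-8) / ln(0.87189) = -18.4207 / -0.1371 ≈ 134.363
Smallest integer k satisfying the bound: 135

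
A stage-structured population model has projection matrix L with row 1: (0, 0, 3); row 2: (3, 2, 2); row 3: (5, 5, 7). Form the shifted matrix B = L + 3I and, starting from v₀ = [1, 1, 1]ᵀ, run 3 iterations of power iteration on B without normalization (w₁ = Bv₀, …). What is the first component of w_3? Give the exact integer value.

1074

B = L + 3I has rows (3, 0, 3); (3, 5, 2); (5, 5, 10)
w1 = Bv₀ = (3·1 + 0·1 + 3·1; 3·1 + 5·1 + 2·1; 5·1 + 5·1 + 10·1) = (6, 10, 20)
w2 = Bw1 = (3·6 + 0·10 + 3·20; 3·6 + 5·10 + 2·20; 5·6 + 5·10 + 10·20) = (78, 108, 280)
w3 = Bw2 = (1074, 1334, 3730)
Requested component of w3: 1074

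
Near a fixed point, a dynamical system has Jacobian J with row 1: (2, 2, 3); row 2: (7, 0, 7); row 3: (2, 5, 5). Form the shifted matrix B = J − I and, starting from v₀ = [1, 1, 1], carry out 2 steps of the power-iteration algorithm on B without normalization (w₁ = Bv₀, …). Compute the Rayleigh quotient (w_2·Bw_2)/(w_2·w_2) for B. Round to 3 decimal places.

B = J − I has rows (1, 2, 3); (7, -1, 7); (2, 5, 4)
w1 = Bv₀ = (6, 13, 11)
w2 = Bw1 = (65, 106, 121)
Bw2 = (640, 1196, 1144)
w2·Bw2 = 306800; w2·w2 = 30102; μ ≈ 306800/30102 = 10.192

μ ≈ 10.192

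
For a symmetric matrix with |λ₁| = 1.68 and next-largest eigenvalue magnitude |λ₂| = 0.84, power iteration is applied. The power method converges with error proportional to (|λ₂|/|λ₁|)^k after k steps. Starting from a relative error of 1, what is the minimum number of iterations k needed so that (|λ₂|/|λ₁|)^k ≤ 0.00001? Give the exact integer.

17

|λ₂/λ₁| = 0.84/1.68 = 0.50000
Need k ≥ ln(0.00001) / ln(0.50000) = -11.5129 / -0.6931 ≈ 16.610
Smallest integer k satisfying the bound: 17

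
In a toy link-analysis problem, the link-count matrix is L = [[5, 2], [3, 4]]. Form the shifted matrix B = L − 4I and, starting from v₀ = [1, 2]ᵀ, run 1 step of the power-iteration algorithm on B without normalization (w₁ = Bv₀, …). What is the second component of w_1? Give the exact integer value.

B = L − 4I has rows (1, 2); (3, 0)
w1 = Bv₀ = (1·1 + 2·2; 3·1 + 0·2) = (5, 3)
Requested component of w1: 3

3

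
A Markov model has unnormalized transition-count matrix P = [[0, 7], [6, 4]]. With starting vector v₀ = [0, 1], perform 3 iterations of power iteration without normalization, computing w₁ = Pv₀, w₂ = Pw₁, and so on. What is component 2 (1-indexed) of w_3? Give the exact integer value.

400

w1 = Pv₀ = (7, 4)
w2 = Pw1 = (28, 58)
w3 = Pw2 = (406, 400)
The requested component of w3 is 400.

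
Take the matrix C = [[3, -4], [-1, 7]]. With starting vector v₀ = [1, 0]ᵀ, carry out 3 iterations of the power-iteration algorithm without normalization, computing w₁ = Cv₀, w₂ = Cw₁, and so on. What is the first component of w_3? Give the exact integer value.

79

w1 = Cv₀ = (3·1 + (-4)·0; (-1)·1 + 7·0) = (3, -1)
w2 = Cw1 = (3·3 + (-4)·(-1); (-1)·3 + 7·(-1)) = (13, -10)
w3 = Cw2 = (79, -83)
The requested component of w3 is 79.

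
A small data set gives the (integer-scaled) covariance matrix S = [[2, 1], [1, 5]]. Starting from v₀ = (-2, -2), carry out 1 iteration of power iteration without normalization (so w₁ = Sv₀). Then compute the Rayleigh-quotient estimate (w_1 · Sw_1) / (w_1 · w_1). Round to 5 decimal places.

5.20000

w1 = Sv₀ = (2·(-2) + 1·(-2); 1·(-2) + 5·(-2)) = (-6, -12)
Sw1 = (-24, -66)
w1·Sw1 = (-6)·(-24) + (-12)·(-66) = 936; w1·w1 = (-6)·(-6) + (-12)·(-12) = 180
λ ≈ 936/180 = 5.20000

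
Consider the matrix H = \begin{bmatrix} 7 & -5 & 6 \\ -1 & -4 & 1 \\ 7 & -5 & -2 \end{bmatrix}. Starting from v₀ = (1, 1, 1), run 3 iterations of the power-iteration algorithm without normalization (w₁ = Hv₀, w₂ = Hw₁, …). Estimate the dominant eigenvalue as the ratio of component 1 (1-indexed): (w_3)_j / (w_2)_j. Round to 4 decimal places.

12.4737

w1 = Hv₀ = (7·1 + (-5)·1 + 6·1; (-1)·1 + (-4)·1 + 1·1; 7·1 + (-5)·1 + (-2)·1) = (8, -4, 0)
w2 = Hw1 = (7·8 + (-5)·(-4) + 6·0; (-1)·8 + (-4)·(-4) + 1·0; 7·8 + (-5)·(-4) + (-2)·0) = (76, 8, 76)
w3 = Hw2 = (948, -32, 340)
Ratio at component: 948 / 76 = 12.4737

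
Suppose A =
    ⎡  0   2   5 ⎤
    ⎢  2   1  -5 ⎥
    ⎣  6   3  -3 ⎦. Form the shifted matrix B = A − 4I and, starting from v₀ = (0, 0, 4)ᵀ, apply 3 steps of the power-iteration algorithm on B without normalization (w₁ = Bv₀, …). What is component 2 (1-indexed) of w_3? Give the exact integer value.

B = A − 4I has rows (-4, 2, 5); (2, -3, -5); (6, 3, -7)
w1 = Bv₀ = ((-4)·0 + 2·0 + 5·4; 2·0 + (-3)·0 + (-5)·4; 6·0 + 3·0 + (-7)·4) = (20, -20, -28)
w2 = Bw1 = ((-4)·20 + 2·(-20) + 5·(-28); 2·20 + (-3)·(-20) + (-5)·(-28); 6·20 + 3·(-20) + (-7)·(-28)) = (-260, 240, 256)
w3 = Bw2 = (2800, -2520, -2632)
Requested component of w3: -2520

-2520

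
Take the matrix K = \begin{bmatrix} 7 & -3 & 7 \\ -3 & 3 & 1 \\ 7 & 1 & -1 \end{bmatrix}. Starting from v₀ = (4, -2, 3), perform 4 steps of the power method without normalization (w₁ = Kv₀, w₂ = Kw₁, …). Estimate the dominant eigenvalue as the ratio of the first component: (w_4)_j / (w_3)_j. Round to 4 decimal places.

w1 = Kv₀ = (55, -15, 23)
w2 = Kw1 = (591, -187, 347)
w3 = Kw2 = (7127, -1987, 3603)
w4 = Kw3 = (81071, -23739, 44299)
Ratio at component: 81071 / 7127 = 11.3752

11.3752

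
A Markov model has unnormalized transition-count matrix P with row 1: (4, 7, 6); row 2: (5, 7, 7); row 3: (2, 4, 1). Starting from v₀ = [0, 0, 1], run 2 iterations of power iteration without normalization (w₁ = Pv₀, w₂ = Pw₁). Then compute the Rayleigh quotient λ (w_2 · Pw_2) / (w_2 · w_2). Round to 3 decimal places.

λ ≈ 14.665

w1 = Pv₀ = (4·0 + 7·0 + 6·1; 5·0 + 7·0 + 7·1; 2·0 + 4·0 + 1·1) = (6, 7, 1)
w2 = Pw1 = (4·6 + 7·7 + 6·1; 5·6 + 7·7 + 7·1; 2·6 + 4·7 + 1·1) = (79, 86, 41)
Pw2 = (1164, 1284, 543)
w2·Pw2 = 79·1164 + 86·1284 + 41·543 = 224643; w2·w2 = 79·79 + 86·86 + 41·41 = 15318
λ ≈ 224643/15318 = 14.665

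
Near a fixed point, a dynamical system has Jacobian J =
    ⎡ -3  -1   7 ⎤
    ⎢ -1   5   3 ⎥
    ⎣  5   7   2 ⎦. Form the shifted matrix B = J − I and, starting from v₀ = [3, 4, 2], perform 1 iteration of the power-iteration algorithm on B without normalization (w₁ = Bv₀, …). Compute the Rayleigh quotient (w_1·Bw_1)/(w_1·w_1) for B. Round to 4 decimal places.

4.6021

B = J − I has rows (-4, -1, 7); (-1, 4, 3); (5, 7, 1)
w1 = Bv₀ = (-2, 19, 45)
Bw1 = (304, 213, 168)
w1·Bw1 = 10999; w1·w1 = 2390; μ ≈ 10999/2390 = 4.6021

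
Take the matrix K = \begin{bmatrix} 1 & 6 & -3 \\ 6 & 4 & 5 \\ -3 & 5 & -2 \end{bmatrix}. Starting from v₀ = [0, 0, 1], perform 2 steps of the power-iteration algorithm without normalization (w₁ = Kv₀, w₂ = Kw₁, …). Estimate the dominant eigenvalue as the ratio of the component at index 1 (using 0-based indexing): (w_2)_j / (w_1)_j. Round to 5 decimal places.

w1 = Kv₀ = (1·0 + 6·0 + (-3)·1; 6·0 + 4·0 + 5·1; (-3)·0 + 5·0 + (-2)·1) = (-3, 5, -2)
w2 = Kw1 = (1·(-3) + 6·5 + (-3)·(-2); 6·(-3) + 4·5 + 5·(-2); (-3)·(-3) + 5·5 + (-2)·(-2)) = (33, -8, 38)
Ratio at component: -8 / 5 = -1.60000

-1.60000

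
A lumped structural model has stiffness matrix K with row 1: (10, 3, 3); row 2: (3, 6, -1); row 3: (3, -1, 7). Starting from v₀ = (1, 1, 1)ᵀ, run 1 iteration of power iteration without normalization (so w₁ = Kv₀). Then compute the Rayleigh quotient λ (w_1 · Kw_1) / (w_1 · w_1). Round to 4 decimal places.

12.4663

w1 = Kv₀ = (10·1 + 3·1 + 3·1; 3·1 + 6·1 + (-1)·1; 3·1 + (-1)·1 + 7·1) = (16, 8, 9)
Kw1 = (211, 87, 103)
w1·Kw1 = 16·211 + 8·87 + 9·103 = 4999; w1·w1 = 16·16 + 8·8 + 9·9 = 401
λ ≈ 4999/401 = 12.4663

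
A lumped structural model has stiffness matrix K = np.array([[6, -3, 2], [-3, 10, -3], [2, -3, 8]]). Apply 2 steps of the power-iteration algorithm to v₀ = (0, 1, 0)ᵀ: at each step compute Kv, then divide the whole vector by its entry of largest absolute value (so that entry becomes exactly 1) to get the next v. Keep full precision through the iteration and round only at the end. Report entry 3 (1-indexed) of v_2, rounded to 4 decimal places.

-0.5085

Kv0 = (-3.00000, 10.00000, -3.00000); divide by 10.00000 → v1 = (-0.30000, 1.00000, -0.30000)
Kv1 = (-5.40000, 11.80000, -6.00000); divide by 11.80000 → v2 = (-0.45763, 1.00000, -0.50847)
Requested entry of v2: -60/118 = -0.5085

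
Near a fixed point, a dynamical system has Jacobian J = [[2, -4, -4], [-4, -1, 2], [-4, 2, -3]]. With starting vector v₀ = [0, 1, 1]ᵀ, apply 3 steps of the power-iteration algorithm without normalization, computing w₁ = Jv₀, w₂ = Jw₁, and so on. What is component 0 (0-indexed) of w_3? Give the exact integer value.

w1 = Jv₀ = (2·0 + (-4)·1 + (-4)·1; (-4)·0 + (-1)·1 + 2·1; (-4)·0 + 2·1 + (-3)·1) = (-8, 1, -1)
w2 = Jw1 = (2·(-8) + (-4)·1 + (-4)·(-1); (-4)·(-8) + (-1)·1 + 2·(-1); (-4)·(-8) + 2·1 + (-3)·(-1)) = (-16, 29, 37)
w3 = Jw2 = (-296, 109, 11)
The requested component of w3 is -296.

-296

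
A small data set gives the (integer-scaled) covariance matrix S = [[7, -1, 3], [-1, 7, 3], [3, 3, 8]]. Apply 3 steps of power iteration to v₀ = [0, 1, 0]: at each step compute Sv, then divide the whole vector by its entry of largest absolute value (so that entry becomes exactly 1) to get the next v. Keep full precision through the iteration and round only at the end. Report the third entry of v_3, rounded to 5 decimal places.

Sv0 = (-1.000000, 7.000000, 3.000000); divide by 7.000000 → v1 = (-0.142857, 1.000000, 0.428571)
Sv1 = (-0.714286, 8.428571, 6.000000); divide by 8.428571 → v2 = (-0.084746, 1.000000, 0.711864)
Sv2 = (0.542373, 9.220339, 8.440678); divide by 9.220339 → v3 = (0.058824, 1.000000, 0.915441)
Requested entry of v3: 498/544 = 0.91544

0.91544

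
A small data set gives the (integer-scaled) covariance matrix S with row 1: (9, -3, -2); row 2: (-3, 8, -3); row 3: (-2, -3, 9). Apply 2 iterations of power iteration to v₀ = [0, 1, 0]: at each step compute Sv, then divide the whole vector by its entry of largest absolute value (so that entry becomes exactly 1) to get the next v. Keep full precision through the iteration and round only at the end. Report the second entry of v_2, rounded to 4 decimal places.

1.0000

Sv0 = (-3.00000, 8.00000, -3.00000); divide by 8.00000 → v1 = (-0.37500, 1.00000, -0.37500)
Sv1 = (-5.62500, 10.25000, -5.62500); divide by 10.25000 → v2 = (-0.54878, 1.00000, -0.54878)
Requested entry of v2: 82/82 = 1.0000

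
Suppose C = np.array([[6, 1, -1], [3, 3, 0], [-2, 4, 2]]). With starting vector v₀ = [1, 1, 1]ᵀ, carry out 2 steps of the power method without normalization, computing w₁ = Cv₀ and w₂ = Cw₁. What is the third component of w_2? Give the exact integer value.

w1 = Cv₀ = (6, 6, 4)
w2 = Cw1 = (38, 36, 20)
The requested component of w2 is 20.

20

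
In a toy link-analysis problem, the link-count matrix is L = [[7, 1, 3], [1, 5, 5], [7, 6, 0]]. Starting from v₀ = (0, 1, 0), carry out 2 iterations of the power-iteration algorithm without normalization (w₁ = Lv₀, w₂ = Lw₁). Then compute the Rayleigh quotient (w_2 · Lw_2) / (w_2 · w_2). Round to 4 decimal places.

10.9587

w1 = Lv₀ = (7·0 + 1·1 + 3·0; 1·0 + 5·1 + 5·0; 7·0 + 6·1 + 0·0) = (1, 5, 6)
w2 = Lw1 = (7·1 + 1·5 + 3·6; 1·1 + 5·5 + 5·6; 7·1 + 6·5 + 0·6) = (30, 56, 37)
Lw2 = (377, 495, 546)
w2·Lw2 = 30·377 + 56·495 + 37·546 = 59232; w2·w2 = 30·30 + 56·56 + 37·37 = 5405
λ ≈ 59232/5405 = 10.9587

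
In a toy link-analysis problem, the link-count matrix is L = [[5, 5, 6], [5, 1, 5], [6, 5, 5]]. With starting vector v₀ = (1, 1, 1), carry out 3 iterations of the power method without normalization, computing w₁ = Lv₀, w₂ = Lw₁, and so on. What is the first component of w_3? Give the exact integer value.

w1 = Lv₀ = (5·1 + 5·1 + 6·1; 5·1 + 1·1 + 5·1; 6·1 + 5·1 + 5·1) = (16, 11, 16)
w2 = Lw1 = (5·16 + 5·11 + 6·16; 5·16 + 1·11 + 5·16; 6·16 + 5·11 + 5·16) = (231, 171, 231)
w3 = Lw2 = (3396, 2481, 3396)
The requested component of w3 is 3396.

3396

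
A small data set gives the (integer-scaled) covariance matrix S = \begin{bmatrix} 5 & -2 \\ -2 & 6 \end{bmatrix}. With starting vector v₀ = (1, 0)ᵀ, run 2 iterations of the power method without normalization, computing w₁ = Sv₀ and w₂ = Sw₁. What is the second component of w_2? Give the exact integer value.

-22

w1 = Sv₀ = (5·1 + (-2)·0; (-2)·1 + 6·0) = (5, -2)
w2 = Sw1 = (5·5 + (-2)·(-2); (-2)·5 + 6·(-2)) = (29, -22)
The requested component of w2 is -22.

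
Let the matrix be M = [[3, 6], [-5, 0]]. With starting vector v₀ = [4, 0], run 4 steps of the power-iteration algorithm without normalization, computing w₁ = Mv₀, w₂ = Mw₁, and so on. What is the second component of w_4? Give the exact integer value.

3060

w1 = Mv₀ = (3·4 + 6·0; (-5)·4 + 0·0) = (12, -20)
w2 = Mw1 = (3·12 + 6·(-20); (-5)·12 + 0·(-20)) = (-84, -60)
w3 = Mw2 = (-612, 420)
w4 = Mw3 = (684, 3060)
The requested component of w4 is 3060.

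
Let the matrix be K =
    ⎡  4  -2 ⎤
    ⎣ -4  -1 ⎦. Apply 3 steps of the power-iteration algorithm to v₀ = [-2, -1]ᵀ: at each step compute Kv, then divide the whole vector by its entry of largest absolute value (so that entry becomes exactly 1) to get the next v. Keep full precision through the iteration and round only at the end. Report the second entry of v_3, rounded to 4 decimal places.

Kv0 = (-6.00000, 9.00000); divide by 9.00000 → v1 = (-0.66667, 1.00000)
Kv1 = (-4.66667, 1.66667); divide by -4.66667 → v2 = (1.00000, -0.35714)
Kv2 = (4.71429, -3.64286); divide by 4.71429 → v3 = (1.00000, -0.77273)
Requested entry of v3: 153/-198 = -0.7727

-0.7727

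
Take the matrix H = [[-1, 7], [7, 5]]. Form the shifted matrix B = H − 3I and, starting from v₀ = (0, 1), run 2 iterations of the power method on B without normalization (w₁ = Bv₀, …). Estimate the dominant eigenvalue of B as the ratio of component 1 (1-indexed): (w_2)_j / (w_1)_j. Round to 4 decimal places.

μ ≈ -2.0000

B = H − 3I has rows (-4, 7); (7, 2)
w1 = Bv₀ = ((-4)·0 + 7·1; 7·0 + 2·1) = (7, 2)
w2 = Bw1 = ((-4)·7 + 7·2; 7·7 + 2·2) = (-14, 53)
Ratio: -14/7 = -2.0000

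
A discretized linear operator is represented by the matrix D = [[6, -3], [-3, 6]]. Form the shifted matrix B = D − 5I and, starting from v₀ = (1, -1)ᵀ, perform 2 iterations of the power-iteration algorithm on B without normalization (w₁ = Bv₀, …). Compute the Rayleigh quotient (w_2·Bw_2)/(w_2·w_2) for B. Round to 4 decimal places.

B = D − 5I has rows (1, -3); (-3, 1)
w1 = Bv₀ = (1·1 + (-3)·(-1); (-3)·1 + 1·(-1)) = (4, -4)
w2 = Bw1 = (1·4 + (-3)·(-4); (-3)·4 + 1·(-4)) = (16, -16)
Bw2 = (64, -64)
w2·Bw2 = 2048; w2·w2 = 512; μ ≈ 2048/512 = 4.0000

μ ≈ 4.0000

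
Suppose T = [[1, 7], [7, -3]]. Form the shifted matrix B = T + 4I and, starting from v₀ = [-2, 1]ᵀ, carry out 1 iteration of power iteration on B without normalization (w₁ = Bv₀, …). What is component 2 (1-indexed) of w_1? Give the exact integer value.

B = T + 4I has rows (5, 7); (7, 1)
w1 = Bv₀ = (5·(-2) + 7·1; 7·(-2) + 1·1) = (-3, -13)
Requested component of w1: -13

-13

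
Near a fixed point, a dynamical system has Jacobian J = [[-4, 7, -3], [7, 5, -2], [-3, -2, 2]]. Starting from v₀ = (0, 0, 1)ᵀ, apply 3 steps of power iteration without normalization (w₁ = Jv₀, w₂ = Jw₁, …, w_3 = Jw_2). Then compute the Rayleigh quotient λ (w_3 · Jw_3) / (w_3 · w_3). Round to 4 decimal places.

w1 = Jv₀ = (-3, -2, 2)
w2 = Jw1 = (-8, -35, 17)
w3 = Jw2 = (-264, -265, 128)
Jw3 = (-1183, -3429, 1578)
w3·Jw3 = (-264)·(-1183) + (-265)·(-3429) + 128·1578 = 1422981; w3·w3 = (-264)·(-264) + (-265)·(-265) + 128·128 = 156305
λ ≈ 1422981/156305 = 9.1039

9.1039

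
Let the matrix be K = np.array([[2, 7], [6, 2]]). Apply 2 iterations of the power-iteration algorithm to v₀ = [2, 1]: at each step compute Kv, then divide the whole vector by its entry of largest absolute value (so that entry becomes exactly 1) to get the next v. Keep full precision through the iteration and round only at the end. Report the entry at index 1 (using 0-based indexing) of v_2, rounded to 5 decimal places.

0.78333

Kv0 = (11.000000, 14.000000); divide by 14.000000 → v1 = (0.785714, 1.000000)
Kv1 = (8.571429, 6.714286); divide by 8.571429 → v2 = (1.000000, 0.783333)
Requested entry of v2: 94/120 = 0.78333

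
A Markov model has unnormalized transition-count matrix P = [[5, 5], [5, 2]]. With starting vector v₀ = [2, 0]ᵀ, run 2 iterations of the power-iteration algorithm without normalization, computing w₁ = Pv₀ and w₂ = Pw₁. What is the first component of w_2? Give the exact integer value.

100

w1 = Pv₀ = (10, 10)
w2 = Pw1 = (100, 70)
The requested component of w2 is 100.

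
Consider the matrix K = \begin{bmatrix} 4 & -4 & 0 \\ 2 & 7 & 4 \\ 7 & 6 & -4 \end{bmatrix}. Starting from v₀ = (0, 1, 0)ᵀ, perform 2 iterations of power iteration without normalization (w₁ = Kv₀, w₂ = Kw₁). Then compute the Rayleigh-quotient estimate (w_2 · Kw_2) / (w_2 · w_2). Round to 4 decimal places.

w1 = Kv₀ = (-4, 7, 6)
w2 = Kw1 = (-44, 65, -10)
Kw2 = (-436, 327, 122)
w2·Kw2 = (-44)·(-436) + 65·327 + (-10)·122 = 39219; w2·w2 = (-44)·(-44) + 65·65 + (-10)·(-10) = 6261
λ ≈ 39219/6261 = 6.2640

6.2640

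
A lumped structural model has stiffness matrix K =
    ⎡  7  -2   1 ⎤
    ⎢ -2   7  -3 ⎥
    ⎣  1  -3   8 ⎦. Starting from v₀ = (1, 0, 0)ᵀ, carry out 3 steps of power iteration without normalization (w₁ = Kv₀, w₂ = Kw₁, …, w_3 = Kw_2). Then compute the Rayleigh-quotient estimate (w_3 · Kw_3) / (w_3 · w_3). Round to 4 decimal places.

10.9768

w1 = Kv₀ = (7, -2, 1)
w2 = Kw1 = (54, -31, 21)
w3 = Kw2 = (461, -388, 315)
Kw3 = (4318, -4583, 4145)
w3·Kw3 = 461·4318 + (-388)·(-4583) + 315·4145 = 5074477; w3·w3 = 461·461 + (-388)·(-388) + 315·315 = 462290
λ ≈ 5074477/462290 = 10.9768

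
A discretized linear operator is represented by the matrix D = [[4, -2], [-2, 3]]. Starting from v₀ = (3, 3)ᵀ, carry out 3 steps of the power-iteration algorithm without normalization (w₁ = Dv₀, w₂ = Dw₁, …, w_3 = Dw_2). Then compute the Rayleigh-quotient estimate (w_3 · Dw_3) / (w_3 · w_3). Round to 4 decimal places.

w1 = Dv₀ = (6, 3)
w2 = Dw1 = (18, -3)
w3 = Dw2 = (78, -45)
Dw3 = (402, -291)
w3·Dw3 = 78·402 + (-45)·(-291) = 44451; w3·w3 = 78·78 + (-45)·(-45) = 8109
λ ≈ 44451/8109 = 5.4817

λ ≈ 5.4817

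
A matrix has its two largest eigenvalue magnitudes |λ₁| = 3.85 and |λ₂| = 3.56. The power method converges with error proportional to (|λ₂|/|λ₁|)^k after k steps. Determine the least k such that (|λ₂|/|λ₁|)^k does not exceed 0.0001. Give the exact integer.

118

|λ₂/λ₁| = 3.56/3.85 = 0.92468
Need k ≥ ln(0.0001) / ln(0.92468) = -9.2103 / -0.0783 ≈ 117.610
Smallest integer k satisfying the bound: 118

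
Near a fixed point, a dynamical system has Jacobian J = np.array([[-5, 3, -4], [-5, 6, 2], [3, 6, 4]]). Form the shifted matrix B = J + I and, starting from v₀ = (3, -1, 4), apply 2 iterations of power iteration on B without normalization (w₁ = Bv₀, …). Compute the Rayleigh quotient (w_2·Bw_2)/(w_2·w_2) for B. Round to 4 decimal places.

B = J + I has rows (-4, 3, -4); (-5, 7, 2); (3, 6, 5)
w1 = Bv₀ = (-31, -14, 23)
w2 = Bw1 = (-10, 103, -62)
Bw2 = (597, 647, 278)
w2·Bw2 = 43435; w2·w2 = 14553; μ ≈ 43435/14553 = 2.9846

2.9846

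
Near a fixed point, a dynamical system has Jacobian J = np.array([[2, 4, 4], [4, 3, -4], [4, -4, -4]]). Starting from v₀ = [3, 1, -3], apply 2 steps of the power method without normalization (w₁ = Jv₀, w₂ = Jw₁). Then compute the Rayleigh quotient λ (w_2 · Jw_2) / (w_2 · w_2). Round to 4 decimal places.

w1 = Jv₀ = (2·3 + 4·1 + 4·(-3); 4·3 + 3·1 + (-4)·(-3); 4·3 + (-4)·1 + (-4)·(-3)) = (-2, 27, 20)
w2 = Jw1 = (2·(-2) + 4·27 + 4·20; 4·(-2) + 3·27 + (-4)·20; 4·(-2) + (-4)·27 + (-4)·20) = (184, -7, -196)
Jw2 = (-444, 1499, 1548)
w2·Jw2 = 184·(-444) + (-7)·1499 + (-196)·1548 = -395597; w2·w2 = 184·184 + (-7)·(-7) + (-196)·(-196) = 72321
λ ≈ -395597/72321 = -5.4700

λ ≈ -5.4700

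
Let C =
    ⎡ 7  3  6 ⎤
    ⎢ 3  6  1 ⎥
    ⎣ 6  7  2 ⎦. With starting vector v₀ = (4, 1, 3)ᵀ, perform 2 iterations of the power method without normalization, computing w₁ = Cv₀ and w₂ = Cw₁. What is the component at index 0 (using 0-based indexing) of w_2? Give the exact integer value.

628

w1 = Cv₀ = (7·4 + 3·1 + 6·3; 3·4 + 6·1 + 1·3; 6·4 + 7·1 + 2·3) = (49, 21, 37)
w2 = Cw1 = (7·49 + 3·21 + 6·37; 3·49 + 6·21 + 1·37; 6·49 + 7·21 + 2·37) = (628, 310, 515)
The requested component of w2 is 628.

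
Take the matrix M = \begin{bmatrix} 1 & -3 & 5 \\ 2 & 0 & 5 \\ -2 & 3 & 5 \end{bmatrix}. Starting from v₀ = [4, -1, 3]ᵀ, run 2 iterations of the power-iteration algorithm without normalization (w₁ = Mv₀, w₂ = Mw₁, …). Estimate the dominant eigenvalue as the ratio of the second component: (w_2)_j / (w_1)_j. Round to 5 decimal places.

2.78261

w1 = Mv₀ = (22, 23, 4)
w2 = Mw1 = (-27, 64, 45)
Ratio at component: 64 / 23 = 2.78261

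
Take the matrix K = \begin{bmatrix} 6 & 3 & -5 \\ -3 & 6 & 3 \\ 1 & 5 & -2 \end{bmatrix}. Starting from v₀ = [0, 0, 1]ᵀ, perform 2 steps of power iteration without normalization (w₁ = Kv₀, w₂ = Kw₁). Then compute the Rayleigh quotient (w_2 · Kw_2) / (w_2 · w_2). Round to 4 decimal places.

λ ≈ 7.9809

w1 = Kv₀ = (6·0 + 3·0 + (-5)·1; (-3)·0 + 6·0 + 3·1; 1·0 + 5·0 + (-2)·1) = (-5, 3, -2)
w2 = Kw1 = (6·(-5) + 3·3 + (-5)·(-2); (-3)·(-5) + 6·3 + 3·(-2); 1·(-5) + 5·3 + (-2)·(-2)) = (-11, 27, 14)
Kw2 = (-55, 237, 96)
w2·Kw2 = (-11)·(-55) + 27·237 + 14·96 = 8348; w2·w2 = (-11)·(-11) + 27·27 + 14·14 = 1046
λ ≈ 8348/1046 = 7.9809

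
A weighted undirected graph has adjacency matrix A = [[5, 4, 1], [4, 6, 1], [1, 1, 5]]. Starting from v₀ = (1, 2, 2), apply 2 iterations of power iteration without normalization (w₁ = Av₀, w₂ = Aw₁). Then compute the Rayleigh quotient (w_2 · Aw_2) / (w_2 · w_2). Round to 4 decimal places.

w1 = Av₀ = (5·1 + 4·2 + 1·2; 4·1 + 6·2 + 1·2; 1·1 + 1·2 + 5·2) = (15, 18, 13)
w2 = Aw1 = (5·15 + 4·18 + 1·13; 4·15 + 6·18 + 1·13; 1·15 + 1·18 + 5·13) = (160, 181, 98)
Aw2 = (1622, 1824, 831)
w2·Aw2 = 160·1622 + 181·1824 + 98·831 = 671102; w2·w2 = 160·160 + 181·181 + 98·98 = 67965
λ ≈ 671102/67965 = 9.8742

9.8742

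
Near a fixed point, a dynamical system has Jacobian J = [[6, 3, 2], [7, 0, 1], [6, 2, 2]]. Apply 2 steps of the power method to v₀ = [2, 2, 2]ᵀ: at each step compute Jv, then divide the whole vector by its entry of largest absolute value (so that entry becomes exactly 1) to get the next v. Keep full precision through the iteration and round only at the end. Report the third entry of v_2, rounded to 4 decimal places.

0.9273

Jv0 = (22.00000, 16.00000, 20.00000); divide by 22.00000 → v1 = (1.00000, 0.72727, 0.90909)
Jv1 = (10.00000, 7.90909, 9.27273); divide by 10.00000 → v2 = (1.00000, 0.79091, 0.92727)
Requested entry of v2: 204/220 = 0.9273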